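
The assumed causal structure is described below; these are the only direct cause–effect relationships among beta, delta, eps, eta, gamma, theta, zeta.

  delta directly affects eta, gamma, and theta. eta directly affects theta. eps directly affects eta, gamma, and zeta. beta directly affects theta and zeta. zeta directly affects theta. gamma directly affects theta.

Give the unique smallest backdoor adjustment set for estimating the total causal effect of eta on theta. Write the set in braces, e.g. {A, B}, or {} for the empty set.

{delta, eps}

Variables eligible for adjustment (non-descendants of eta, excluding eta and theta): {beta, delta, eps, gamma, zeta}.
Backdoor paths from eta to theta:
  P1: eta <- delta -> gamma <- eps -> zeta <- beta -> theta
  P2: eta <- delta -> gamma <- eps -> zeta -> theta
  P3: eta <- delta -> gamma -> theta
  P4: eta <- delta -> theta
  P5: eta <- eps -> gamma <- delta -> theta
  P6: eta <- eps -> gamma -> theta
  P7: eta <- eps -> zeta <- beta -> theta
  P8: eta <- eps -> zeta -> theta
The empty set is not sufficient: P3 (eta <- delta -> gamma -> theta) has no collider blocking it and no conditioned non-collider, so it is open.
Try {delta, eps}:
  P1: blocked at fork node delta ∈ conditioning set.
  P2: blocked at fork node delta ∈ conditioning set.
  P3: blocked at fork node delta ∈ conditioning set.
  P4: blocked at fork node delta ∈ conditioning set.
  P5: blocked at fork node eps ∈ conditioning set.
  P6: blocked at fork node eps ∈ conditioning set.
  P7: blocked at fork node eps ∈ conditioning set.
  P8: blocked at fork node eps ∈ conditioning set.
{delta, eps} contains no descendant of eta and blocks every backdoor path.
Every element of {delta, eps} is needed (dropping delta leaves P3 open; dropping eps leaves P6 open), so no proper subset is valid.
Among all size-2 subsets of the eligible variables, only {delta, eps} blocks every backdoor path, so it is the unique smallest valid adjustment set.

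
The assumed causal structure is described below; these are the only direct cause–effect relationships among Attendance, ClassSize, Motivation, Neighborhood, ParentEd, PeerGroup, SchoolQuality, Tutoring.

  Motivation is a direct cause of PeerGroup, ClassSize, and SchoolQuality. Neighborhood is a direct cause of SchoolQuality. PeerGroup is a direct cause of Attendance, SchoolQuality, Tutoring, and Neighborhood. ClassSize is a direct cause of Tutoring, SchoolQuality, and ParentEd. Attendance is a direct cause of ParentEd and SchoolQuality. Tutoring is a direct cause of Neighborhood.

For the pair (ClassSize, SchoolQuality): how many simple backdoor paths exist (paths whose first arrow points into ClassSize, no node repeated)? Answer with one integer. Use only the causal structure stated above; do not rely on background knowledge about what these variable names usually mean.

5

A backdoor path from ClassSize to SchoolQuality is any simple undirected path whose first edge points into ClassSize (i.e. leaves ClassSize via a parent).
Parents of ClassSize: {Motivation}.
Enumerating:
  P1: ClassSize <- Motivation -> PeerGroup -> Tutoring -> Neighborhood -> SchoolQuality
  P2: ClassSize <- Motivation -> PeerGroup -> Attendance -> SchoolQuality
  P3: ClassSize <- Motivation -> PeerGroup -> Neighborhood -> SchoolQuality
  P4: ClassSize <- Motivation -> PeerGroup -> SchoolQuality
  P5: ClassSize <- Motivation -> SchoolQuality
That exhausts the simple backdoor paths. Count: 5.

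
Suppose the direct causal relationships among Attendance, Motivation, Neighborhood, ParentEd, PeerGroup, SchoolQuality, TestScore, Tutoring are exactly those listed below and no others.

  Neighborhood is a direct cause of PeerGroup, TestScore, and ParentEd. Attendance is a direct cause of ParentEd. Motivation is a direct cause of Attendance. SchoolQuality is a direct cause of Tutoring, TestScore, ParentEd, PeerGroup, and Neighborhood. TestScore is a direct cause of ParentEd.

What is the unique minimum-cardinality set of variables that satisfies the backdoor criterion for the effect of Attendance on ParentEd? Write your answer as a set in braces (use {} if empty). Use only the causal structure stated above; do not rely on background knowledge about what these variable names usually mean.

Variables eligible for adjustment (non-descendants of Attendance, excluding Attendance and ParentEd): {Motivation, Neighborhood, PeerGroup, SchoolQuality, TestScore, Tutoring}.
Backdoor paths from Attendance to ParentEd:
  (none)
With no backdoor paths the empty set already satisfies the criterion, and it is trivially minimal.

{}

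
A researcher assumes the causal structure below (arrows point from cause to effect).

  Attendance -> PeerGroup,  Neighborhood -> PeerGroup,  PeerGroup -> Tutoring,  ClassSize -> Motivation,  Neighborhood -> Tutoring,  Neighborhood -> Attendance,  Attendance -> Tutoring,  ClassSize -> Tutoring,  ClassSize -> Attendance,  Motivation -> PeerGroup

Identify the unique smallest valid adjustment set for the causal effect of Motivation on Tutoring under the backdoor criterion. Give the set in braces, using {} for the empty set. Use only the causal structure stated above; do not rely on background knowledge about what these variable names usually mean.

{ClassSize}

Variables eligible for adjustment (non-descendants of Motivation, excluding Motivation and Tutoring): {Attendance, ClassSize, Neighborhood}.
Backdoor paths from Motivation to Tutoring:
  P1: Motivation <- ClassSize -> Attendance <- Neighborhood -> PeerGroup -> Tutoring
  P2: Motivation <- ClassSize -> Attendance <- Neighborhood -> Tutoring
  P3: Motivation <- ClassSize -> Attendance -> PeerGroup <- Neighborhood -> Tutoring
  P4: Motivation <- ClassSize -> Attendance -> PeerGroup -> Tutoring
  P5: Motivation <- ClassSize -> Attendance -> Tutoring
  P6: Motivation <- ClassSize -> Tutoring
The empty set is not sufficient: P4 (Motivation <- ClassSize -> Attendance -> PeerGroup -> Tutoring) has no collider blocking it and no conditioned non-collider, so it is open.
Try {ClassSize}:
  P1: blocked at fork node ClassSize ∈ conditioning set.
  P2: blocked at fork node ClassSize ∈ conditioning set.
  P3: blocked at fork node ClassSize ∈ conditioning set.
  P4: blocked at fork node ClassSize ∈ conditioning set.
  P5: blocked at fork node ClassSize ∈ conditioning set.
  P6: blocked at fork node ClassSize ∈ conditioning set.
{ClassSize} contains no descendant of Motivation and blocks every backdoor path.
No other singleton works — e.g. {Neighborhood} leaves P4 open — so {ClassSize} is the unique smallest valid adjustment set.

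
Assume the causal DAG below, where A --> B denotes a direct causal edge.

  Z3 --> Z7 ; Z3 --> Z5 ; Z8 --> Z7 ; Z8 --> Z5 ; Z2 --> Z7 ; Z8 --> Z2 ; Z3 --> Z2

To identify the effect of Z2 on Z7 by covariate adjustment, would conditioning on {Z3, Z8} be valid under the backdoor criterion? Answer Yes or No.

Yes

Backdoor paths from Z2 to Z7 (paths whose first edge points into Z2):
  P1: Z2 <- Z3 -> Z7
  P2: Z2 <- Z3 -> Z5 <- Z8 -> Z7
  P3: Z2 <- Z8 -> Z7
  P4: Z2 <- Z8 -> Z5 <- Z3 -> Z7
Condition 1 (no descendant of Z2 in the set): holds — descendants of Z2 are {Z7}; none are in {Z3, Z8}.
Condition 2 (every backdoor path blocked by {Z3, Z8}):
  P1: blocked at fork node Z3 ∈ conditioning set.
  P2: blocked at fork node Z3 ∈ conditioning set.
  P3: blocked at fork node Z8 ∈ conditioning set.
  P4: blocked at fork node Z8 ∈ conditioning set.
{Z3, Z8} satisfies the backdoor criterion.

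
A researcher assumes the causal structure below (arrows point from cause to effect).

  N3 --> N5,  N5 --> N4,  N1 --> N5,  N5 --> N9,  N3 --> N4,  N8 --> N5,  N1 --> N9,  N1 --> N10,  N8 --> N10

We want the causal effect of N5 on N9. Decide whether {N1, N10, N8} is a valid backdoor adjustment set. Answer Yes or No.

Backdoor paths from N5 to N9 (paths whose first edge points into N5):
  P1: N5 <- N8 -> N10 <- N1 -> N9
  P2: N5 <- N1 -> N9
Condition 1 (no descendant of N5 in the set): holds — descendants of N5 are {N4, N9}; none are in {N1, N10, N8}.
Condition 2 (every backdoor path blocked by {N1, N10, N8}):
  P1: blocked at fork node N8 ∈ conditioning set.
  P2: blocked at fork node N1 ∈ conditioning set.
{N1, N10, N8} satisfies the backdoor criterion.

Yes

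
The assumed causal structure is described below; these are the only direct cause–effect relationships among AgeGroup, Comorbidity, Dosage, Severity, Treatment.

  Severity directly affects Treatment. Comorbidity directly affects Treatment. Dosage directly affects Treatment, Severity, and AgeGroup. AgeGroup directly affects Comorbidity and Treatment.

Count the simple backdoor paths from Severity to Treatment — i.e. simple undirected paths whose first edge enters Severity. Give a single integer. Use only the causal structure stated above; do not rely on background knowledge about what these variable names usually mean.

A backdoor path from Severity to Treatment is any simple undirected path whose first edge points into Severity (i.e. leaves Severity via a parent).
Parents of Severity: {Dosage}.
Enumerating:
  P1: Severity <- Dosage -> AgeGroup -> Comorbidity -> Treatment
  P2: Severity <- Dosage -> AgeGroup -> Treatment
  P3: Severity <- Dosage -> Treatment
That exhausts the simple backdoor paths. Count: 3.

3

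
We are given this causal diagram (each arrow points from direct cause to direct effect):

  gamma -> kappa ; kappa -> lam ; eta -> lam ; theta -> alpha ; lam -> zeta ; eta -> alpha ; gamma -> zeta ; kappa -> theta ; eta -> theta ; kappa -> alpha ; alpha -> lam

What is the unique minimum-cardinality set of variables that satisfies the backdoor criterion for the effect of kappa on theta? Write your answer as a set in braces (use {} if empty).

Variables eligible for adjustment (non-descendants of kappa, excluding kappa and theta): {eta, gamma}.
Backdoor paths from kappa to theta:
  P1: kappa <- gamma -> zeta <- lam <- eta -> theta
  P2: kappa <- gamma -> zeta <- lam <- eta -> alpha <- theta
  P3: kappa <- gamma -> zeta <- lam <- alpha <- eta -> theta
  P4: kappa <- gamma -> zeta <- lam <- alpha <- theta
Each backdoor path contains an unconditioned collider, so every path is already blocked with the empty conditioning set:
  P1: blocked at collider zeta (neither it nor any descendant is in the conditioning set).
  P2: blocked at collider zeta (neither it nor any descendant is in the conditioning set).
  P3: blocked at collider zeta (neither it nor any descendant is in the conditioning set).
  P4: blocked at collider zeta (neither it nor any descendant is in the conditioning set).
The empty set is therefore the unique smallest valid set.

{}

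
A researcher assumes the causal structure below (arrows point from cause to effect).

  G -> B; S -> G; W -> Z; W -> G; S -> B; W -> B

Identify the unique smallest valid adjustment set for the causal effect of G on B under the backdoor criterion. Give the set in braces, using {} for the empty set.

Variables eligible for adjustment (non-descendants of G, excluding G and B): {S, W, Z}.
Backdoor paths from G to B:
  P1: G <- W -> B
  P2: G <- S -> B
The empty set is not sufficient: P1 (G <- W -> B) has no collider blocking it and no conditioned non-collider, so it is open.
Try {S, W}:
  P1: blocked at fork node W ∈ conditioning set.
  P2: blocked at fork node S ∈ conditioning set.
{S, W} contains no descendant of G and blocks every backdoor path.
Every element of {S, W} is needed (dropping S leaves P2 open; dropping W leaves P1 open), so no proper subset is valid.
Among all size-2 subsets of the eligible variables, only {S, W} blocks every backdoor path, so it is the unique smallest valid adjustment set.

{S, W}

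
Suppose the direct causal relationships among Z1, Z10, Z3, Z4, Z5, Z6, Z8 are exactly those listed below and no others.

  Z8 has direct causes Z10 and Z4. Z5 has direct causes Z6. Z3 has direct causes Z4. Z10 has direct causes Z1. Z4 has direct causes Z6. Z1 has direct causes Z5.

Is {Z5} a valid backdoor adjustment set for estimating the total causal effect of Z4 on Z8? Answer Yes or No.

Yes

Backdoor paths from Z4 to Z8 (paths whose first edge points into Z4):
  P1: Z4 <- Z6 -> Z5 -> Z1 -> Z10 -> Z8
Condition 1 (no descendant of Z4 in the set): holds — descendants of Z4 are {Z3, Z8}; none are in {Z5}.
Condition 2 (every backdoor path blocked by {Z5}):
  P1: blocked at chain node Z5 ∈ conditioning set.
{Z5} satisfies the backdoor criterion.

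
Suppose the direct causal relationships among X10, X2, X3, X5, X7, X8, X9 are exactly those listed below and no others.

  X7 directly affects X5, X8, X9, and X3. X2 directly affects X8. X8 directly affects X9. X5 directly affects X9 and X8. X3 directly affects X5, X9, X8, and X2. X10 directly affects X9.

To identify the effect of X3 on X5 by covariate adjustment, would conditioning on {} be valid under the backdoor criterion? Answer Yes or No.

No

Backdoor paths from X3 to X5 (paths whose first edge points into X3):
  P1: X3 <- X7 -> X5
  P2: X3 <- X7 -> X8 <- X5
  P3: X3 <- X7 -> X8 -> X9 <- X5
  P4: X3 <- X7 -> X9 <- X5
  P5: X3 <- X7 -> X9 <- X8 <- X5
Condition 1 (no descendant of X3 in the set): holds — descendants of X3 are {X2, X5, X8, X9}; none are in {}.
Condition 2 (every backdoor path blocked by {}):
  P1: open — no interior node is in the conditioning set.
  P2: blocked at collider X8 (neither it nor any descendant is in the conditioning set).
  P3: blocked at collider X9 (neither it nor any descendant is in the conditioning set).
  P4: blocked at collider X9 (neither it nor any descendant is in the conditioning set).
  P5: blocked at collider X9 (neither it nor any descendant is in the conditioning set).
{} does not satisfy the backdoor criterion.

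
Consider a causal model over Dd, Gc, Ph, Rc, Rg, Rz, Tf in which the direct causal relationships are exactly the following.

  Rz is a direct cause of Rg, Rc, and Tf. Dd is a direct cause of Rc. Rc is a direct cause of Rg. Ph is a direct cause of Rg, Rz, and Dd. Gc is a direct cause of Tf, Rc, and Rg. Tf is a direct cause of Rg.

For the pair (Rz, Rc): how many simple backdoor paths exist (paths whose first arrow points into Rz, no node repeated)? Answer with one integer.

A backdoor path from Rz to Rc is any simple undirected path whose first edge points into Rz (i.e. leaves Rz via a parent).
Parents of Rz: {Ph}.
Enumerating:
  P1: Rz <- Ph -> Dd -> Rc
  P2: Rz <- Ph -> Rg <- Gc -> Rc
  P3: Rz <- Ph -> Rg <- Tf <- Gc -> Rc
  P4: Rz <- Ph -> Rg <- Rc
That exhausts the simple backdoor paths. Count: 4.

4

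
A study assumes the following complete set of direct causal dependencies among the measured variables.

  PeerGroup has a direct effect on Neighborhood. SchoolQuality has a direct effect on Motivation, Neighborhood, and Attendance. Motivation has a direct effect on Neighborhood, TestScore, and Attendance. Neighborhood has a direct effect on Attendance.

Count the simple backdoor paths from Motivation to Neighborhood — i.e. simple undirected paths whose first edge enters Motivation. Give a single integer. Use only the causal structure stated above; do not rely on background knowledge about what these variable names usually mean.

2

A backdoor path from Motivation to Neighborhood is any simple undirected path whose first edge points into Motivation (i.e. leaves Motivation via a parent).
Parents of Motivation: {SchoolQuality}.
Enumerating:
  P1: Motivation <- SchoolQuality -> Neighborhood
  P2: Motivation <- SchoolQuality -> Attendance <- Neighborhood
That exhausts the simple backdoor paths. Count: 2.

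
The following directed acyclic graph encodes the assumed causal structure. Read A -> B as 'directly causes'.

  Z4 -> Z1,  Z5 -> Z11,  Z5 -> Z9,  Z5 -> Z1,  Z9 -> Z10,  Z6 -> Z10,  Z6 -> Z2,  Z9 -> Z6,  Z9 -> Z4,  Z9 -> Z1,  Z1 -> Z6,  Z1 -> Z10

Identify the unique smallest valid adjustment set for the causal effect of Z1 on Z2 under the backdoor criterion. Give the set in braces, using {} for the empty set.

Variables eligible for adjustment (non-descendants of Z1, excluding Z1 and Z2): {Z11, Z4, Z5, Z9}.
Backdoor paths from Z1 to Z2:
  P1: Z1 <- Z5 -> Z9 -> Z6 -> Z2
  P2: Z1 <- Z5 -> Z9 -> Z10 <- Z6 -> Z2
  P3: Z1 <- Z9 -> Z6 -> Z2
  P4: Z1 <- Z9 -> Z10 <- Z6 -> Z2
  P5: Z1 <- Z4 <- Z9 -> Z6 -> Z2
  P6: Z1 <- Z4 <- Z9 -> Z10 <- Z6 -> Z2
The empty set is not sufficient: P1 (Z1 <- Z5 -> Z9 -> Z6 -> Z2) has no collider blocking it and no conditioned non-collider, so it is open.
Try {Z9}:
  P1: blocked at chain node Z9 ∈ conditioning set.
  P2: blocked at chain node Z9 ∈ conditioning set.
  P3: blocked at fork node Z9 ∈ conditioning set.
  P4: blocked at fork node Z9 ∈ conditioning set.
  P5: blocked at fork node Z9 ∈ conditioning set.
  P6: blocked at fork node Z9 ∈ conditioning set.
{Z9} contains no descendant of Z1 and blocks every backdoor path.
No other singleton works — e.g. {Z5} leaves P3 open — so {Z9} is the unique smallest valid adjustment set.

{Z9}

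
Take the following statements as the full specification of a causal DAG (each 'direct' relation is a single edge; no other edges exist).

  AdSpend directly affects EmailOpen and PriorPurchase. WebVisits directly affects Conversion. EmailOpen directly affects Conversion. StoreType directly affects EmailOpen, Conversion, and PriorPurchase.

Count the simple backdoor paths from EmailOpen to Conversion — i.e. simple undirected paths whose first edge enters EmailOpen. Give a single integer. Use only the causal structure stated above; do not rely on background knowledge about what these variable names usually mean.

2

A backdoor path from EmailOpen to Conversion is any simple undirected path whose first edge points into EmailOpen (i.e. leaves EmailOpen via a parent).
Parents of EmailOpen: {AdSpend, StoreType}.
Enumerating:
  P1: EmailOpen <- StoreType -> Conversion
  P2: EmailOpen <- AdSpend -> PriorPurchase <- StoreType -> Conversion
That exhausts the simple backdoor paths. Count: 2.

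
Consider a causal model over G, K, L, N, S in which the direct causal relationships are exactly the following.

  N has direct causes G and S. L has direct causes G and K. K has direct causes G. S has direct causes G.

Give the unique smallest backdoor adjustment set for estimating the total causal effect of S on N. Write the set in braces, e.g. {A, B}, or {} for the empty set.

Variables eligible for adjustment (non-descendants of S, excluding S and N): {G, K, L}.
Backdoor paths from S to N:
  P1: S <- G -> N
The empty set is not sufficient: P1 (S <- G -> N) has no collider blocking it and no conditioned non-collider, so it is open.
Try {G}:
  P1: blocked at fork node G ∈ conditioning set.
{G} contains no descendant of S and blocks every backdoor path.
No other singleton works — e.g. {K} leaves P1 open — so {G} is the unique smallest valid adjustment set.

{G}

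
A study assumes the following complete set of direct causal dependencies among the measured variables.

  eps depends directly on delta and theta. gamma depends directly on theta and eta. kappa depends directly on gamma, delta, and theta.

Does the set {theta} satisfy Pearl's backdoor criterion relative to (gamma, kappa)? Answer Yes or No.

Yes

Backdoor paths from gamma to kappa (paths whose first edge points into gamma):
  P1: gamma <- theta -> eps <- delta -> kappa
  P2: gamma <- theta -> kappa
Condition 1 (no descendant of gamma in the set): holds — descendants of gamma are {kappa}; none are in {theta}.
Condition 2 (every backdoor path blocked by {theta}):
  P1: blocked at fork node theta ∈ conditioning set.
  P2: blocked at fork node theta ∈ conditioning set.
{theta} satisfies the backdoor criterion.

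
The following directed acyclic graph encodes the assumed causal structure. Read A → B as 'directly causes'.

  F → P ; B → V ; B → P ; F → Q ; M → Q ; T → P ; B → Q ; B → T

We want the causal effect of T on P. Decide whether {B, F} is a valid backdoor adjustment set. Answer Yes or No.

Backdoor paths from T to P (paths whose first edge points into T):
  P1: T <- B -> Q <- F -> P
  P2: T <- B -> P
Condition 1 (no descendant of T in the set): holds — descendants of T are {P}; none are in {B, F}.
Condition 2 (every backdoor path blocked by {B, F}):
  P1: blocked at fork node B ∈ conditioning set.
  P2: blocked at fork node B ∈ conditioning set.
{B, F} satisfies the backdoor criterion.

Yes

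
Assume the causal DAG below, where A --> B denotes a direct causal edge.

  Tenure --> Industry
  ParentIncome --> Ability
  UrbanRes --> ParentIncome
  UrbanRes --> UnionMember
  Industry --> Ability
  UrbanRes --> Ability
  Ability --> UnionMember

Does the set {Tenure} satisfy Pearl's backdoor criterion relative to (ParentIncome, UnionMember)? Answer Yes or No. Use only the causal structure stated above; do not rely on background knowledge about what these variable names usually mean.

Backdoor paths from ParentIncome to UnionMember (paths whose first edge points into ParentIncome):
  P1: ParentIncome <- UrbanRes -> Ability -> UnionMember
  P2: ParentIncome <- UrbanRes -> UnionMember
Condition 1 (no descendant of ParentIncome in the set): holds — descendants of ParentIncome are {Ability, UnionMember}; none are in {Tenure}.
Condition 2 (every backdoor path blocked by {Tenure}):
  P1: open — no interior node is in the conditioning set.
  P2: open — no interior node is in the conditioning set.
{Tenure} does not satisfy the backdoor criterion.

No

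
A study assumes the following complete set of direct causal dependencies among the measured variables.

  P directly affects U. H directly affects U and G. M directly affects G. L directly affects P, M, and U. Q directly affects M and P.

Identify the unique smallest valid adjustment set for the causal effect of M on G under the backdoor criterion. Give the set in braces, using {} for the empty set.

Variables eligible for adjustment (non-descendants of M, excluding M and G): {H, L, P, Q, U}.
Backdoor paths from M to G:
  P1: M <- Q -> P <- L -> U <- H -> G
  P2: M <- Q -> P -> U <- H -> G
  P3: M <- L -> P -> U <- H -> G
  P4: M <- L -> U <- H -> G
Each backdoor path contains an unconditioned collider, so every path is already blocked with the empty conditioning set:
  P1: blocked at collider P (neither it nor any descendant is in the conditioning set).
  P2: blocked at collider U (neither it nor any descendant is in the conditioning set).
  P3: blocked at collider U (neither it nor any descendant is in the conditioning set).
  P4: blocked at collider U (neither it nor any descendant is in the conditioning set).
The empty set is therefore the unique smallest valid set.

{}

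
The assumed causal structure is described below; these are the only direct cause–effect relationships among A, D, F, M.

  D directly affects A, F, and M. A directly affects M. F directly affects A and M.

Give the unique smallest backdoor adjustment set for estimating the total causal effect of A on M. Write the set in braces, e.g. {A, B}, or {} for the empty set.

{D, F}

Variables eligible for adjustment (non-descendants of A, excluding A and M): {D, F}.
Backdoor paths from A to M:
  P1: A <- D -> F -> M
  P2: A <- D -> M
  P3: A <- F <- D -> M
  P4: A <- F -> M
The empty set is not sufficient: P1 (A <- D -> F -> M) has no collider blocking it and no conditioned non-collider, so it is open.
Try {D, F}:
  P1: blocked at fork node D ∈ conditioning set.
  P2: blocked at fork node D ∈ conditioning set.
  P3: blocked at chain node F ∈ conditioning set.
  P4: blocked at fork node F ∈ conditioning set.
{D, F} contains no descendant of A and blocks every backdoor path.
Every element of {D, F} is needed (dropping D leaves P2 open; dropping F leaves P4 open), so no proper subset is valid.
Among all size-2 subsets of the eligible variables, only {D, F} blocks every backdoor path, so it is the unique smallest valid adjustment set.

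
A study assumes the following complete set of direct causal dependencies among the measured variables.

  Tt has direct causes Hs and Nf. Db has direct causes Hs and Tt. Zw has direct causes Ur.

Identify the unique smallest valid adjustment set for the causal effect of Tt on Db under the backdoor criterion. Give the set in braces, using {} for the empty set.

Variables eligible for adjustment (non-descendants of Tt, excluding Tt and Db): {Hs, Nf, Ur, Zw}.
Backdoor paths from Tt to Db:
  P1: Tt <- Hs -> Db
The empty set is not sufficient: P1 (Tt <- Hs -> Db) has no collider blocking it and no conditioned non-collider, so it is open.
Try {Hs}:
  P1: blocked at fork node Hs ∈ conditioning set.
{Hs} contains no descendant of Tt and blocks every backdoor path.
No other singleton works — e.g. {Nf} leaves P1 open — so {Hs} is the unique smallest valid adjustment set.

{Hs}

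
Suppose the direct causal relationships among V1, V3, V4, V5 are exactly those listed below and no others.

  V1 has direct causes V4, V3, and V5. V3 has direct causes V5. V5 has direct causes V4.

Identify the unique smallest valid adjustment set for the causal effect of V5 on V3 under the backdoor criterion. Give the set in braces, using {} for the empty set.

{}

Variables eligible for adjustment (non-descendants of V5, excluding V5 and V3): {V4}.
Backdoor paths from V5 to V3:
  P1: V5 <- V4 -> V1 <- V3
Each backdoor path contains an unconditioned collider, so every path is already blocked with the empty conditioning set:
  P1: blocked at collider V1 (neither it nor any descendant is in the conditioning set).
The empty set is therefore the unique smallest valid set.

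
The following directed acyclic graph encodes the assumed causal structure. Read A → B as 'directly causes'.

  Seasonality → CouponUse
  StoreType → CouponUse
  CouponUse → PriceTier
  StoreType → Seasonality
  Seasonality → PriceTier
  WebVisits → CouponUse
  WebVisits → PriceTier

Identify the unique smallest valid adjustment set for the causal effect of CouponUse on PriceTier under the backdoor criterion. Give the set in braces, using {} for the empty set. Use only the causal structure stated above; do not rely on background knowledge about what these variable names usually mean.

Variables eligible for adjustment (non-descendants of CouponUse, excluding CouponUse and PriceTier): {Seasonality, StoreType, WebVisits}.
Backdoor paths from CouponUse to PriceTier:
  P1: CouponUse <- StoreType -> Seasonality -> PriceTier
  P2: CouponUse <- Seasonality -> PriceTier
  P3: CouponUse <- WebVisits -> PriceTier
The empty set is not sufficient: P1 (CouponUse <- StoreType -> Seasonality -> PriceTier) has no collider blocking it and no conditioned non-collider, so it is open.
Try {Seasonality, WebVisits}:
  P1: blocked at chain node Seasonality ∈ conditioning set.
  P2: blocked at fork node Seasonality ∈ conditioning set.
  P3: blocked at fork node WebVisits ∈ conditioning set.
{Seasonality, WebVisits} contains no descendant of CouponUse and blocks every backdoor path.
Every element of {Seasonality, WebVisits} is needed (dropping Seasonality leaves P1 open; dropping WebVisits leaves P3 open), so no proper subset is valid.
Among all size-2 subsets of the eligible variables, only {Seasonality, WebVisits} blocks every backdoor path, so it is the unique smallest valid adjustment set.

{Seasonality, WebVisits}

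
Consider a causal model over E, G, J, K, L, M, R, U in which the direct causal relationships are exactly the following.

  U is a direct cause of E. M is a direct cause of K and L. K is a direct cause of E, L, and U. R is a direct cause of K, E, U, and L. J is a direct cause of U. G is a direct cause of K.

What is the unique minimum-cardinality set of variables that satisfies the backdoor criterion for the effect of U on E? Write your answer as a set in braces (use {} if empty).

{K, R}

Variables eligible for adjustment (non-descendants of U, excluding U and E): {G, J, K, L, M, R}.
Backdoor paths from U to E:
  P1: U <- R -> K -> E
  P2: U <- R -> L <- M -> K -> E
  P3: U <- R -> L <- K -> E
  P4: U <- R -> E
  P5: U <- K <- R -> E
  P6: U <- K <- M -> L <- R -> E
  P7: U <- K -> L <- R -> E
  P8: U <- K -> E
The empty set is not sufficient: P1 (U <- R -> K -> E) has no collider blocking it and no conditioned non-collider, so it is open.
Try {K, R}:
  P1: blocked at fork node R ∈ conditioning set.
  P2: blocked at fork node R ∈ conditioning set.
  P3: blocked at fork node R ∈ conditioning set.
  P4: blocked at fork node R ∈ conditioning set.
  P5: blocked at chain node K ∈ conditioning set.
  P6: blocked at chain node K ∈ conditioning set.
  P7: blocked at fork node K ∈ conditioning set.
  P8: blocked at fork node K ∈ conditioning set.
{K, R} contains no descendant of U and blocks every backdoor path.
Every element of {K, R} is needed (dropping K leaves P8 open; dropping R leaves P4 open), so no proper subset is valid.
Among all size-2 subsets of the eligible variables, only {K, R} blocks every backdoor path, so it is the unique smallest valid adjustment set.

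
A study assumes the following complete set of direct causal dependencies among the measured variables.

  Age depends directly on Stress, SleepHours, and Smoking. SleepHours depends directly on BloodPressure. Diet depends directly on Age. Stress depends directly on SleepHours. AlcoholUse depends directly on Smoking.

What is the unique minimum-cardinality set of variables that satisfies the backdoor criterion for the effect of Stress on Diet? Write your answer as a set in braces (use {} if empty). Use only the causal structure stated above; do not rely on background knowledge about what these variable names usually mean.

Variables eligible for adjustment (non-descendants of Stress, excluding Stress and Diet): {AlcoholUse, BloodPressure, SleepHours, Smoking}.
Backdoor paths from Stress to Diet:
  P1: Stress <- SleepHours -> Age -> Diet
The empty set is not sufficient: P1 (Stress <- SleepHours -> Age -> Diet) has no collider blocking it and no conditioned non-collider, so it is open.
Try {SleepHours}:
  P1: blocked at fork node SleepHours ∈ conditioning set.
{SleepHours} contains no descendant of Stress and blocks every backdoor path.
No other singleton works — e.g. {Smoking} leaves P1 open — so {SleepHours} is the unique smallest valid adjustment set.

{SleepHours}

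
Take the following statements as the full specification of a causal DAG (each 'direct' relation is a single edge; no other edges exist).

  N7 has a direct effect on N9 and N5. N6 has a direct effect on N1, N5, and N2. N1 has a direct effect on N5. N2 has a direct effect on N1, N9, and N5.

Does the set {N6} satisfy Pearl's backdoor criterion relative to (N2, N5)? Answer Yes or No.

Backdoor paths from N2 to N5 (paths whose first edge points into N2):
  P1: N2 <- N6 -> N1 -> N5
  P2: N2 <- N6 -> N5
Condition 1 (no descendant of N2 in the set): holds — descendants of N2 are {N1, N5, N9}; none are in {N6}.
Condition 2 (every backdoor path blocked by {N6}):
  P1: blocked at fork node N6 ∈ conditioning set.
  P2: blocked at fork node N6 ∈ conditioning set.
{N6} satisfies the backdoor criterion.

Yes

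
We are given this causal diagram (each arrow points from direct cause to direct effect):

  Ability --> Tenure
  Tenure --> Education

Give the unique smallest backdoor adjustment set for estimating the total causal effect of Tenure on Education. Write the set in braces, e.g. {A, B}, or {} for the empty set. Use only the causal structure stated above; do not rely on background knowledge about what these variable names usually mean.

Variables eligible for adjustment (non-descendants of Tenure, excluding Tenure and Education): {Ability}.
Backdoor paths from Tenure to Education:
  (none)
With no backdoor paths the empty set already satisfies the criterion, and it is trivially minimal.

{}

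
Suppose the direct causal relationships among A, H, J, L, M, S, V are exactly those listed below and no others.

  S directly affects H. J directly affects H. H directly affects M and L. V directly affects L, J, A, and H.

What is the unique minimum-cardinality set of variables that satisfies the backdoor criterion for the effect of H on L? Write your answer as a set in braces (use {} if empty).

{V}

Variables eligible for adjustment (non-descendants of H, excluding H and L): {A, J, S, V}.
Backdoor paths from H to L:
  P1: H <- V -> L
  P2: H <- J <- V -> L
The empty set is not sufficient: P1 (H <- V -> L) has no collider blocking it and no conditioned non-collider, so it is open.
Try {V}:
  P1: blocked at fork node V ∈ conditioning set.
  P2: blocked at fork node V ∈ conditioning set.
{V} contains no descendant of H and blocks every backdoor path.
No other singleton works — e.g. {S} leaves P1 open — so {V} is the unique smallest valid adjustment set.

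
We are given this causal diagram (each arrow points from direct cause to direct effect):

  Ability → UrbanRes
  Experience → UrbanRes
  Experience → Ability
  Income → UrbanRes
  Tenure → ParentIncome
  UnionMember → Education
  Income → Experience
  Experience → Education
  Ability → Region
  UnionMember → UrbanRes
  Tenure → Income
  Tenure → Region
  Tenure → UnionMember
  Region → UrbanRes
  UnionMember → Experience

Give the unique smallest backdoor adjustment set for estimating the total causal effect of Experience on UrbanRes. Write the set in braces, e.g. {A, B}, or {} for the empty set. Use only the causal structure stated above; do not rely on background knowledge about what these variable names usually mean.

Variables eligible for adjustment (non-descendants of Experience, excluding Experience and UrbanRes): {Income, ParentIncome, Tenure, UnionMember}.
Backdoor paths from Experience to UrbanRes:
  P1: Experience <- UnionMember <- Tenure -> Income -> UrbanRes
  P2: Experience <- UnionMember <- Tenure -> Region <- Ability -> UrbanRes
  P3: Experience <- UnionMember <- Tenure -> Region -> UrbanRes
  P4: Experience <- UnionMember -> UrbanRes
  P5: Experience <- Income <- Tenure -> UnionMember -> UrbanRes
  P6: Experience <- Income <- Tenure -> Region <- Ability -> UrbanRes
  P7: Experience <- Income <- Tenure -> Region -> UrbanRes
  P8: Experience <- Income -> UrbanRes
The empty set is not sufficient: P1 (Experience <- UnionMember <- Tenure -> Income -> UrbanRes) has no collider blocking it and no conditioned non-collider, so it is open.
Try {Income, UnionMember}:
  P1: blocked at chain node UnionMember ∈ conditioning set.
  P2: blocked at chain node UnionMember ∈ conditioning set.
  P3: blocked at chain node UnionMember ∈ conditioning set.
  P4: blocked at fork node UnionMember ∈ conditioning set.
  P5: blocked at chain node Income ∈ conditioning set.
  P6: blocked at chain node Income ∈ conditioning set.
  P7: blocked at chain node Income ∈ conditioning set.
  P8: blocked at fork node Income ∈ conditioning set.
{Income, UnionMember} contains no descendant of Experience and blocks every backdoor path.
Every element of {Income, UnionMember} is needed (dropping Income leaves P7 open; dropping UnionMember leaves P3 open), so no proper subset is valid.
Among all size-2 subsets of the eligible variables, only {Income, UnionMember} blocks every backdoor path, so it is the unique smallest valid adjustment set.

{Income, UnionMember}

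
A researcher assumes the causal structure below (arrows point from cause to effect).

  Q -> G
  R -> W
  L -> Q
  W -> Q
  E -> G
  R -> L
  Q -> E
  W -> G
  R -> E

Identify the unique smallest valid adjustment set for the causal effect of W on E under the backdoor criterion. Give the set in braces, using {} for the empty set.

Variables eligible for adjustment (non-descendants of W, excluding W and E): {L, R}.
Backdoor paths from W to E:
  P1: W <- R -> L -> Q -> E
  P2: W <- R -> L -> Q -> G <- E
  P3: W <- R -> E
The empty set is not sufficient: P1 (W <- R -> L -> Q -> E) has no collider blocking it and no conditioned non-collider, so it is open.
Try {R}:
  P1: blocked at fork node R ∈ conditioning set.
  P2: blocked at fork node R ∈ conditioning set.
  P3: blocked at fork node R ∈ conditioning set.
{R} contains no descendant of W and blocks every backdoor path.
No other singleton works — e.g. {L} leaves P3 open — so {R} is the unique smallest valid adjustment set.

{R}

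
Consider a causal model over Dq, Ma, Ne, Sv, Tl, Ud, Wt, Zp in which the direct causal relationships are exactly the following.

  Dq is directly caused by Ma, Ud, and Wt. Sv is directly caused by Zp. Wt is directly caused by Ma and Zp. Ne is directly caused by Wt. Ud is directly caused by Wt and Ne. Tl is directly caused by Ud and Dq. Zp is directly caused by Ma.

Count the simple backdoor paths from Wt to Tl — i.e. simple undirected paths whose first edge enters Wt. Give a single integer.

4

A backdoor path from Wt to Tl is any simple undirected path whose first edge points into Wt (i.e. leaves Wt via a parent).
Parents of Wt: {Ma, Zp}.
Enumerating:
  P1: Wt <- Ma -> Dq <- Ud -> Tl
  P2: Wt <- Ma -> Dq -> Tl
  P3: Wt <- Zp <- Ma -> Dq <- Ud -> Tl
  P4: Wt <- Zp <- Ma -> Dq -> Tl
That exhausts the simple backdoor paths. Count: 4.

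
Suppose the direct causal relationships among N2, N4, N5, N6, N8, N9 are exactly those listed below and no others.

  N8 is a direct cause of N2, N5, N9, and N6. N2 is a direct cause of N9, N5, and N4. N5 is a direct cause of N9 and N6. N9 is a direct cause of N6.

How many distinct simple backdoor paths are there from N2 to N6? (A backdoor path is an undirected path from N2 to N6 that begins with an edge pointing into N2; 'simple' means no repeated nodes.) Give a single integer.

5

A backdoor path from N2 to N6 is any simple undirected path whose first edge points into N2 (i.e. leaves N2 via a parent).
Parents of N2: {N8}.
Enumerating:
  P1: N2 <- N8 -> N5 -> N9 -> N6
  P2: N2 <- N8 -> N5 -> N6
  P3: N2 <- N8 -> N9 <- N5 -> N6
  P4: N2 <- N8 -> N9 -> N6
  P5: N2 <- N8 -> N6
That exhausts the simple backdoor paths. Count: 5.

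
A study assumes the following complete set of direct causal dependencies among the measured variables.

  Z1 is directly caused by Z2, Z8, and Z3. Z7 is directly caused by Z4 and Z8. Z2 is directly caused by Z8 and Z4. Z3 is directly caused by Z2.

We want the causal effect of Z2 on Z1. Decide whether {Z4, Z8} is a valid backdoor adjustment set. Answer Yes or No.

Backdoor paths from Z2 to Z1 (paths whose first edge points into Z2):
  P1: Z2 <- Z4 -> Z7 <- Z8 -> Z1
  P2: Z2 <- Z8 -> Z1
Condition 1 (no descendant of Z2 in the set): holds — descendants of Z2 are {Z1, Z3}; none are in {Z4, Z8}.
Condition 2 (every backdoor path blocked by {Z4, Z8}):
  P1: blocked at fork node Z4 ∈ conditioning set.
  P2: blocked at fork node Z8 ∈ conditioning set.
{Z4, Z8} satisfies the backdoor criterion.

Yes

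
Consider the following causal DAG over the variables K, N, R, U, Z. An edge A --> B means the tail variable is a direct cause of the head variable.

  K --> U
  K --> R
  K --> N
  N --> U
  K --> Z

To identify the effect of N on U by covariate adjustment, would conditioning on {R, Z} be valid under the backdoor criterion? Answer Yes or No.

No

Backdoor paths from N to U (paths whose first edge points into N):
  P1: N <- K -> U
Condition 1 (no descendant of N in the set): holds — descendants of N are {U}; none are in {R, Z}.
Condition 2 (every backdoor path blocked by {R, Z}):
  P1: open — no interior node is in the conditioning set.
{R, Z} does not satisfy the backdoor criterion.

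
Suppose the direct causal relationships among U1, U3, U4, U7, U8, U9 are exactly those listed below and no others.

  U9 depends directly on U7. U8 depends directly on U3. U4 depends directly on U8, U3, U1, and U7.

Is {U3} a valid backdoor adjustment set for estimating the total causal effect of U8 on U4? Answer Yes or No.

Yes

Backdoor paths from U8 to U4 (paths whose first edge points into U8):
  P1: U8 <- U3 -> U4
Condition 1 (no descendant of U8 in the set): holds — descendants of U8 are {U4}; none are in {U3}.
Condition 2 (every backdoor path blocked by {U3}):
  P1: blocked at fork node U3 ∈ conditioning set.
{U3} satisfies the backdoor criterion.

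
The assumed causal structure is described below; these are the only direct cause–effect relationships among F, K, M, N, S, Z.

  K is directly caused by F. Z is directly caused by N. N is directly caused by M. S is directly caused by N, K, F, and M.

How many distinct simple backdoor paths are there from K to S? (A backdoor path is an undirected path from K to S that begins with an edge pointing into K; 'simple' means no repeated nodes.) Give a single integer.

A backdoor path from K to S is any simple undirected path whose first edge points into K (i.e. leaves K via a parent).
Parents of K: {F}.
Enumerating:
  P1: K <- F -> S
That exhausts the simple backdoor paths. Count: 1.

1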